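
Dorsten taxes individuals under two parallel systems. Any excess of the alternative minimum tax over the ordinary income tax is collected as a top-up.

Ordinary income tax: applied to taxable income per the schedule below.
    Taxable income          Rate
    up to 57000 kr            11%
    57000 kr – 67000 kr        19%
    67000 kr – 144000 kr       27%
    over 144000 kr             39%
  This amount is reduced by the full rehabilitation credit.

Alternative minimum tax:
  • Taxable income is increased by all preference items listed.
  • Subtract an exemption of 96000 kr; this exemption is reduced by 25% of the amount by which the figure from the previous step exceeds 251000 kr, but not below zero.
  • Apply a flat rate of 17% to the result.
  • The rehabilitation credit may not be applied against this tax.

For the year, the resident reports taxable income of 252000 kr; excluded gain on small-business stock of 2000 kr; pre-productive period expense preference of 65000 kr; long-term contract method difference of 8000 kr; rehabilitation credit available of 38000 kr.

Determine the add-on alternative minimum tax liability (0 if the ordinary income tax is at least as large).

9420 kr

Alternative minimum tax:
  Adjusted income: 252000 kr + 2000 kr + 65000 kr + 8000 kr = 327000 kr
  Exemption: 96000 kr − 25% × (327000 kr − 251000 kr) = 96000 kr − 19000 kr = 77000 kr
  Base: 327000 kr − 77000 kr = 250000 kr
  250000 kr × 17% = 42500 kr

Ordinary income tax:
  57000 kr × 11% = 6270 kr
  10000 kr × 19% = 1900 kr
  77000 kr × 27% = 20790 kr
  108000 kr × 39% = 42120 kr
  → 71080 kr
  Less rehabilitation credit 38000 kr → 33080 kr

Excess of alternative minimum tax over ordinary income tax: 42500 kr − 33080 kr = 9420 kr.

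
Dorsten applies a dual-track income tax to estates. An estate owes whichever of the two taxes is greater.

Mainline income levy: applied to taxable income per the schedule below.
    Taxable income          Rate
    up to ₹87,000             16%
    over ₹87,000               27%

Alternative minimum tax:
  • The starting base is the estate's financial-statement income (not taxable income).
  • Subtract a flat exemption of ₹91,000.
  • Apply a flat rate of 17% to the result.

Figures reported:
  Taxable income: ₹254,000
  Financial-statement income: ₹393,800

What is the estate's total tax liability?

₹59,010

Alternative minimum tax:
  Base (financial-statement income): ₹393,800
  Less exemption ₹91,000 → base ₹302,800
  ₹302,800 × 17% = ₹51,476

Mainline income levy:
  ₹87,000 × 16% = ₹13,920
  ₹167,000 × 27% = ₹45,090
  → ₹59,010

₹59,010 > ₹51,476, so the mainline income levy governs.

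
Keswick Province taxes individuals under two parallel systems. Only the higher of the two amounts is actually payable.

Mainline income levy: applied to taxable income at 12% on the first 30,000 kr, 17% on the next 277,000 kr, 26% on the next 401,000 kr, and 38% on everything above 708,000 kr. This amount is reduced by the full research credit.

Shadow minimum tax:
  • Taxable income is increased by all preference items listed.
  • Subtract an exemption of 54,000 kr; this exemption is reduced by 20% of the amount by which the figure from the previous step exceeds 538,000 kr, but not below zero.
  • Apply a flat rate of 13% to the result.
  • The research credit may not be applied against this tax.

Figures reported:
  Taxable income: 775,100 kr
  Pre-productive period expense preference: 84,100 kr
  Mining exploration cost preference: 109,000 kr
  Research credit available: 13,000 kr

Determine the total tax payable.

167,448 kr

Mainline income levy:
  30,000 kr × 12% = 3,600 kr
  277,000 kr × 17% = 47,090 kr
  401,000 kr × 26% = 104,260 kr
  67,100 kr × 38% = 25,498 kr
  → 180,448 kr
  Less research credit 13,000 kr → 167,448 kr

Shadow minimum tax:
  Adjusted income: 775,100 kr + 84,100 kr + 109,000 kr = 968,200 kr
  Exemption: 20% × (968,200 kr − 538,000 kr) = 86,040 kr ≥ 54,000 kr, so the exemption is fully phased out
  Base: 968,200 kr − 0 kr = 968,200 kr
  968,200 kr × 13% = 125,866 kr

167,448 kr > 125,866 kr, so the mainline income levy governs.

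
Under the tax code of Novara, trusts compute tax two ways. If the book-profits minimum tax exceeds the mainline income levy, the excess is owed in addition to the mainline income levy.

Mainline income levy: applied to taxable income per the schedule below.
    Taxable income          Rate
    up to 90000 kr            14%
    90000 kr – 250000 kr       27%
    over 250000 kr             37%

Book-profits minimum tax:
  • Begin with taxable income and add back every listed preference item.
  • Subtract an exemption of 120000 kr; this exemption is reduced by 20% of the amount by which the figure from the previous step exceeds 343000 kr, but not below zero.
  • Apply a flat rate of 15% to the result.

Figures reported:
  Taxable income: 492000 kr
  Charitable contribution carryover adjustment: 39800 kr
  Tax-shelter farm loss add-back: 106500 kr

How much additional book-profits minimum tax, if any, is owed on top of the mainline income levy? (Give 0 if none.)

0 kr

Mainline income levy:
  90000 kr × 14% = 12600 kr
  160000 kr × 27% = 43200 kr
  242000 kr × 37% = 89540 kr
  → 145340 kr

Book-profits minimum tax:
  Adjusted income: 492000 kr + 39800 kr + 106500 kr = 638300 kr
  Exemption: 120000 kr − 20% × (638300 kr − 343000 kr) = 120000 kr − 59060 kr = 60940 kr
  Base: 638300 kr − 60940 kr = 577360 kr
  577360 kr × 15% = 86604 kr

86604 kr ≤ 145340 kr, so no add-on is due.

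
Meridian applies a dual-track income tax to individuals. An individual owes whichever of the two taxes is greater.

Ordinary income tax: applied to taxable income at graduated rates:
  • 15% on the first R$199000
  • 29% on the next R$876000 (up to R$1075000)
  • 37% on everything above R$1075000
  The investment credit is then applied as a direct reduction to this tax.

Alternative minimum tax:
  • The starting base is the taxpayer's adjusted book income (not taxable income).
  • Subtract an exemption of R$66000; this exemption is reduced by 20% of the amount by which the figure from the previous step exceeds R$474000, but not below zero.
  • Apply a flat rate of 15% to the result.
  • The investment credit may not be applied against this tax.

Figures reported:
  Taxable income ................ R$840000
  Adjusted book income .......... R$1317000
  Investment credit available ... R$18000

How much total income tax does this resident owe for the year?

R$197740

Alternative minimum tax:
  Base (adjusted book income): R$1317000
  Exemption: 20% × (R$1317000 − R$474000) = R$168600 ≥ R$66000, so the exemption is fully phased out
  Base: R$1317000 − R$0 = R$1317000
  R$1317000 × 15% = R$197550

Ordinary income tax:
  R$199000 × 15% = R$29850
  R$641000 × 29% = R$185890
  → R$215740
  Less investment credit R$18000 → R$197740

R$197740 > R$197550, so the ordinary income tax governs.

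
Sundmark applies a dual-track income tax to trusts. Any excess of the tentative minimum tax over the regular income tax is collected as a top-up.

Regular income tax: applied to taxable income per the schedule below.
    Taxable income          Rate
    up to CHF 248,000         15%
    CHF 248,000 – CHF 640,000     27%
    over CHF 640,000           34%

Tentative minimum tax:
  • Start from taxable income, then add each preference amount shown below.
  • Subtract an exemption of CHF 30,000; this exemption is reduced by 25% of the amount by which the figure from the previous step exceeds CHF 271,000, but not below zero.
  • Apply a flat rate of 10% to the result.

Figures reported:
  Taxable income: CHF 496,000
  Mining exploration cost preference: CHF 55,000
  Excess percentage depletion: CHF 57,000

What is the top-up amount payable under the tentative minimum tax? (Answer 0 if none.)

CHF 0

Regular income tax:
  CHF 248,000 × 15% = CHF 37,200
  CHF 248,000 × 27% = CHF 66,960
  → CHF 104,160

Tentative minimum tax:
  Adjusted income: CHF 496,000 + CHF 55,000 + CHF 57,000 = CHF 608,000
  Exemption: 25% × (CHF 608,000 − CHF 271,000) = CHF 84,250 ≥ CHF 30,000, so the exemption is fully phased out
  Base: CHF 608,000 − CHF 0 = CHF 608,000
  CHF 608,000 × 10% = CHF 60,800

CHF 60,800 ≤ CHF 104,160, so no add-on is due.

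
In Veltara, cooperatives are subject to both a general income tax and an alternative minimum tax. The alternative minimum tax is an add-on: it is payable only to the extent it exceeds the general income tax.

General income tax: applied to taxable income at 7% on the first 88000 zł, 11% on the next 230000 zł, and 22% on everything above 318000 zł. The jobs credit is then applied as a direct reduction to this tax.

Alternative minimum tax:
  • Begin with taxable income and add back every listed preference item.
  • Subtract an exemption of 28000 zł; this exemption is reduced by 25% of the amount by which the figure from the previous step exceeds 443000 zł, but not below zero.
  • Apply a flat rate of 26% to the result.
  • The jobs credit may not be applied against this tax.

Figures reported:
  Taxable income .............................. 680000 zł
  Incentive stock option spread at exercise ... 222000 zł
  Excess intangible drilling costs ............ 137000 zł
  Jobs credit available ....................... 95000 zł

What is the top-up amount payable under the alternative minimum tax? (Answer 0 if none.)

General income tax:
  88000 zł × 7% = 6160 zł
  230000 zł × 11% = 25300 zł
  362000 zł × 22% = 79640 zł
  → 111100 zł
  Less jobs credit 95000 zł → 16100 zł

Alternative minimum tax:
  Adjusted income: 680000 zł + 222000 zł + 137000 zł = 1039000 zł
  Exemption: 25% × (1039000 zł − 443000 zł) = 149000 zł ≥ 28000 zł, so the exemption is fully phased out
  Base: 1039000 zł − 0 zł = 1039000 zł
  1039000 zł × 26% = 270140 zł

Excess of alternative minimum tax over general income tax: 270140 zł − 16100 zł = 254040 zł.

254040 zł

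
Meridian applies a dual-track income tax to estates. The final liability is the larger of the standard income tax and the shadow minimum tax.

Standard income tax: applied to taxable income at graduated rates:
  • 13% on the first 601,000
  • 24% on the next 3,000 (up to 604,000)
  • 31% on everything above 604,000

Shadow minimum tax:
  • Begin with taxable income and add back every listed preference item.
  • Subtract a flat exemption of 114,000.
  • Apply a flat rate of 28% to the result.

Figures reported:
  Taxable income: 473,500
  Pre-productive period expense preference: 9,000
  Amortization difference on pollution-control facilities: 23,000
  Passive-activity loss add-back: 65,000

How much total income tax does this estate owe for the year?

127,820

Standard income tax:
  473,500 × 13% = 61,555

Shadow minimum tax:
  Adjusted income: 473,500 + 9,000 + 23,000 + 65,000 = 570,500
  Less exemption 114,000 → base 456,500
  456,500 × 28% = 127,820

127,820 > 61,555, so the shadow minimum tax is the binding amount.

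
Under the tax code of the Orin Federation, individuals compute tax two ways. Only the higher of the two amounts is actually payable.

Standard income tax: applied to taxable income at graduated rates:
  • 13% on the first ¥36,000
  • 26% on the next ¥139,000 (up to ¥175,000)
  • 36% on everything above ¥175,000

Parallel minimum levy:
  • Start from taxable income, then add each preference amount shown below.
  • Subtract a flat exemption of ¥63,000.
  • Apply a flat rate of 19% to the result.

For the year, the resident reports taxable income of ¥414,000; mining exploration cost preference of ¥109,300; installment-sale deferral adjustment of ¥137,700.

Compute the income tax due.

¥126,860

Standard income tax:
  ¥36,000 × 13% = ¥4,680
  ¥139,000 × 26% = ¥36,140
  ¥239,000 × 36% = ¥86,040
  → ¥126,860

Parallel minimum levy:
  Adjusted income: ¥414,000 + ¥109,300 + ¥137,700 = ¥661,000
  Less exemption ¥63,000 → base ¥598,000
  ¥598,000 × 19% = ¥113,620

¥126,860 > ¥113,620, so the standard income tax governs.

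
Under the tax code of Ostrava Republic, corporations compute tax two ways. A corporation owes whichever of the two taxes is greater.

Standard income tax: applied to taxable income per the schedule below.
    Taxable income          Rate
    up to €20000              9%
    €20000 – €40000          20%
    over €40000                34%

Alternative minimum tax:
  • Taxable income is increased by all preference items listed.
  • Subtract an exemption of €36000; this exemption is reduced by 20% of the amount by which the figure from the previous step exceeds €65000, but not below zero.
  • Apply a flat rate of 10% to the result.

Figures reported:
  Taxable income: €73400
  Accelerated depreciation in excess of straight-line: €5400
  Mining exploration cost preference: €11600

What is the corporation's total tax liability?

Alternative minimum tax:
  Adjusted income: €73400 + €5400 + €11600 = €90400
  Exemption: €36000 − 20% × (€90400 − €65000) = €36000 − €5080 = €30920
  Base: €90400 − €30920 = €59480
  €59480 × 10% = €5948

Standard income tax:
  €20000 × 9% = €1800
  €20000 × 20% = €4000
  €33400 × 34% = €11356
  → €17156

€17156 > €5948, so the standard income tax governs.

€17156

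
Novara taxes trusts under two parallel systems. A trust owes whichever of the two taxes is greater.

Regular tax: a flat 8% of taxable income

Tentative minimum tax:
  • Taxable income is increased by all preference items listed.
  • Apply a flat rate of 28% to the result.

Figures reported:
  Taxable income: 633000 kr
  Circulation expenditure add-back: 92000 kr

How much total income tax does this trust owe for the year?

Tentative minimum tax:
  Adjusted income: 633000 kr + 92000 kr = 725000 kr
  725000 kr × 28% = 203000 kr

Regular tax:
  633000 kr × 8% = 50640 kr

203000 kr > 50640 kr, so the tentative minimum tax is the binding amount.

203000 kr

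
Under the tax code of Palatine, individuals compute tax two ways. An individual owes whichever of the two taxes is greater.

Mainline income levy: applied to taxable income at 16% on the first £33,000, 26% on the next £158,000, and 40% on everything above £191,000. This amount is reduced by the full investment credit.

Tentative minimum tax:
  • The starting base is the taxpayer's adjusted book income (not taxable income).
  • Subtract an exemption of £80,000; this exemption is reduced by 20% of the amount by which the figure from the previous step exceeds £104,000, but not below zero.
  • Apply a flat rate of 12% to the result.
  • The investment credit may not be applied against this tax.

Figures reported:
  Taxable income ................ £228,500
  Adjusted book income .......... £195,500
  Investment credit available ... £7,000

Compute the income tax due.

Mainline income levy:
  £33,000 × 16% = £5,280
  £158,000 × 26% = £41,080
  £37,500 × 40% = £15,000
  → £61,360
  Less investment credit £7,000 → £54,360

Tentative minimum tax:
  Base (adjusted book income): £195,500
  Exemption: £80,000 − 20% × (£195,500 − £104,000) = £80,000 − £18,300 = £61,700
  Base: £195,500 − £61,700 = £133,800
  £133,800 × 12% = £16,056

£54,360 > £16,056, so the mainline income levy governs.

£54,360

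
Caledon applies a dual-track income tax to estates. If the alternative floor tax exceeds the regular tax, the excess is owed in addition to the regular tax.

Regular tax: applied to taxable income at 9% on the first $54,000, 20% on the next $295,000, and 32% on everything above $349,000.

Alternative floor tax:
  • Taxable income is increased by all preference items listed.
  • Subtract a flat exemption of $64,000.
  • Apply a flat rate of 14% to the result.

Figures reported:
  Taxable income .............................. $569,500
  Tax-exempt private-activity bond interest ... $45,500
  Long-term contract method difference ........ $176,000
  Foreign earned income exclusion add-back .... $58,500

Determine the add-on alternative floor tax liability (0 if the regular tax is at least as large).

$0

Alternative floor tax:
  Adjusted income: $569,500 + $45,500 + $176,000 + $58,500 = $849,500
  Less exemption $64,000 → base $785,500
  $785,500 × 14% = $109,970

Regular tax:
  $54,000 × 9% = $4,860
  $295,000 × 20% = $59,000
  $220,500 × 32% = $70,560
  → $134,420

$109,970 ≤ $134,420, so no add-on is due.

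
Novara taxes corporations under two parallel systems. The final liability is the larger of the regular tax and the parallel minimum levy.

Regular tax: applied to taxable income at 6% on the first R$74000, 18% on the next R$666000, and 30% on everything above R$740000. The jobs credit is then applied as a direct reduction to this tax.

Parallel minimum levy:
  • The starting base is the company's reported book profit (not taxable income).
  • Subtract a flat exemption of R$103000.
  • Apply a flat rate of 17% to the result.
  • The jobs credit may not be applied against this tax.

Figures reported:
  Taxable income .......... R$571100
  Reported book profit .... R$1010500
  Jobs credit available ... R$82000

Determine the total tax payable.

Regular tax:
  R$74000 × 6% = R$4440
  R$497100 × 18% = R$89478
  → R$93918
  Less jobs credit R$82000 → R$11918

Parallel minimum levy:
  Base (reported book profit): R$1010500
  Less exemption R$103000 → base R$907500
  R$907500 × 17% = R$154275

R$154275 > R$11918, so the parallel minimum levy is the binding amount.

R$154275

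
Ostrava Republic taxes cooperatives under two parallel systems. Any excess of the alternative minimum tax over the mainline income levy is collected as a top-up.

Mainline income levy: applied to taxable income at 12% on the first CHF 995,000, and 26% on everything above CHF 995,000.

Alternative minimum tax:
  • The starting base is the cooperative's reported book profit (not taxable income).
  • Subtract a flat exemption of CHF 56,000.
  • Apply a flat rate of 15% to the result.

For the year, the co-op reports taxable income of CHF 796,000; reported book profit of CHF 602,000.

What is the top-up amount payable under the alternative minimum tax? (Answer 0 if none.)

Mainline income levy:
  CHF 796,000 × 12% = CHF 95,520

Alternative minimum tax:
  Base (reported book profit): CHF 602,000
  Less exemption CHF 56,000 → base CHF 546,000
  CHF 546,000 × 15% = CHF 81,900

CHF 81,900 ≤ CHF 95,520, so no add-on is due.

CHF 0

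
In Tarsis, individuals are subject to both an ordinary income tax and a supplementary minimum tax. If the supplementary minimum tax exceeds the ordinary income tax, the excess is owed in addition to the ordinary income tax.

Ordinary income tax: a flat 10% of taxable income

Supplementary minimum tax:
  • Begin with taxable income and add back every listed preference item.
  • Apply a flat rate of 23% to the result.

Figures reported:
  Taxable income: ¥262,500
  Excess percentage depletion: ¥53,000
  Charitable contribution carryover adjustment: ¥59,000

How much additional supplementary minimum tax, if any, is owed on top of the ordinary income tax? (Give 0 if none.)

Supplementary minimum tax:
  Adjusted income: ¥262,500 + ¥53,000 + ¥59,000 = ¥374,500
  ¥374,500 × 23% = ¥86,135

Ordinary income tax:
  ¥262,500 × 10% = ¥26,250

Excess of supplementary minimum tax over ordinary income tax: ¥86,135 − ¥26,250 = ¥59,885.

¥59,885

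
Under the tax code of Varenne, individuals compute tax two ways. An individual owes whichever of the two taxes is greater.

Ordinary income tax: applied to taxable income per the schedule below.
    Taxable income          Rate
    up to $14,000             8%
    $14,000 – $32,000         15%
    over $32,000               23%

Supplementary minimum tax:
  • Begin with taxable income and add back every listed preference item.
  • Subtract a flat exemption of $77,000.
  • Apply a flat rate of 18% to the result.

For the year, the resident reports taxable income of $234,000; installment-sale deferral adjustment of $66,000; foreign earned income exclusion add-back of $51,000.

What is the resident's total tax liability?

$50,280

Ordinary income tax:
  $14,000 × 8% = $1,120
  $18,000 × 15% = $2,700
  $202,000 × 23% = $46,460
  → $50,280

Supplementary minimum tax:
  Adjusted income: $234,000 + $66,000 + $51,000 = $351,000
  Less exemption $77,000 → base $274,000
  $274,000 × 18% = $49,320

$50,280 > $49,320, so the ordinary income tax governs.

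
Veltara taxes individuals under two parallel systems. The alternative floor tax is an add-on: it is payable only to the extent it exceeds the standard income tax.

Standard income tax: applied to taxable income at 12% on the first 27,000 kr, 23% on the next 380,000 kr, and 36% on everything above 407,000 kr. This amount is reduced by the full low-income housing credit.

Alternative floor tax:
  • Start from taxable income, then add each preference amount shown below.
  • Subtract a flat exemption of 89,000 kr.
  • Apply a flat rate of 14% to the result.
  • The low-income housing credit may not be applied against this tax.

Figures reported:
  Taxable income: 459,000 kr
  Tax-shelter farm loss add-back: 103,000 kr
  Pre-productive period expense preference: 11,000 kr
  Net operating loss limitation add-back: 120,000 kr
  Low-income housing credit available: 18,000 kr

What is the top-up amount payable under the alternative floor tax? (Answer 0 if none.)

0 kr

Standard income tax:
  27,000 kr × 12% = 3,240 kr
  380,000 kr × 23% = 87,400 kr
  52,000 kr × 36% = 18,720 kr
  → 109,360 kr
  Less low-income housing credit 18,000 kr → 91,360 kr

Alternative floor tax:
  Adjusted income: 459,000 kr + 103,000 kr + 11,000 kr + 120,000 kr = 693,000 kr
  Less exemption 89,000 kr → base 604,000 kr
  604,000 kr × 14% = 84,560 kr

84,560 kr ≤ 91,360 kr, so no add-on is due.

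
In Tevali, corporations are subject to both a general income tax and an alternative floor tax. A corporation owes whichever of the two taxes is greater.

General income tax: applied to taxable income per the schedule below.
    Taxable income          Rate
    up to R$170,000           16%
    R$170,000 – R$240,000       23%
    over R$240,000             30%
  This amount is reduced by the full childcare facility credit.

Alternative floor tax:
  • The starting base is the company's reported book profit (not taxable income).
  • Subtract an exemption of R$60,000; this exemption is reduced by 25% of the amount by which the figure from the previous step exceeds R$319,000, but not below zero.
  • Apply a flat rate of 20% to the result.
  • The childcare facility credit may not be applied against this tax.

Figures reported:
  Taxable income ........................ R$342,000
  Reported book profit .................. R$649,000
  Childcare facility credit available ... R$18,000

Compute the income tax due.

R$129,800

General income tax:
  R$170,000 × 16% = R$27,200
  R$70,000 × 23% = R$16,100
  R$102,000 × 30% = R$30,600
  → R$73,900
  Less childcare facility credit R$18,000 → R$55,900

Alternative floor tax:
  Base (reported book profit): R$649,000
  Exemption: 25% × (R$649,000 − R$319,000) = R$82,500 ≥ R$60,000, so the exemption is fully phased out
  Base: R$649,000 − R$0 = R$649,000
  R$649,000 × 20% = R$129,800

R$129,800 > R$55,900, so the alternative floor tax is the binding amount.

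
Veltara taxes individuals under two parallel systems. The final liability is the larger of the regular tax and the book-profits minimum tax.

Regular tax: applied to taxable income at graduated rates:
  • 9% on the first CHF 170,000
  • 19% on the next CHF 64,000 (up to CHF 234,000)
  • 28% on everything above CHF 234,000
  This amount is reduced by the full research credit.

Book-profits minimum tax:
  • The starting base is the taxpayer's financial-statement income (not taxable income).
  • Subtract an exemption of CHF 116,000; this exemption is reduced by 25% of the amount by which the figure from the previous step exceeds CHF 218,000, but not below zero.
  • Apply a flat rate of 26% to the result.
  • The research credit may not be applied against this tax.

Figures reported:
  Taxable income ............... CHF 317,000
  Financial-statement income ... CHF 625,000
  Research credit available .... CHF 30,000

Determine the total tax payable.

CHF 158,795

Book-profits minimum tax:
  Base (financial-statement income): CHF 625,000
  Exemption: CHF 116,000 − 25% × (CHF 625,000 − CHF 218,000) = CHF 116,000 − CHF 101,750 = CHF 14,250
  Base: CHF 625,000 − CHF 14,250 = CHF 610,750
  CHF 610,750 × 26% = CHF 158,795

Regular tax:
  CHF 170,000 × 9% = CHF 15,300
  CHF 64,000 × 19% = CHF 12,160
  CHF 83,000 × 28% = CHF 23,240
  → CHF 50,700
  Less research credit CHF 30,000 → CHF 20,700

CHF 158,795 > CHF 20,700, so the book-profits minimum tax is the binding amount.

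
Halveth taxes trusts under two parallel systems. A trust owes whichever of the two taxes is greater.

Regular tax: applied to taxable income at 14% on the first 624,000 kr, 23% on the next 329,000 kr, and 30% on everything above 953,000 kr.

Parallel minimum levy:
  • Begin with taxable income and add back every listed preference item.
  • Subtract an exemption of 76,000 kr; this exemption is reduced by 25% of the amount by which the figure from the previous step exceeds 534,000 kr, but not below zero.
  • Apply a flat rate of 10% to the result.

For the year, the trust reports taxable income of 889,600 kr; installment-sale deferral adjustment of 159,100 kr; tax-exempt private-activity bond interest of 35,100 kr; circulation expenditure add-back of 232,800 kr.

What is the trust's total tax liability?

Parallel minimum levy:
  Adjusted income: 889,600 kr + 159,100 kr + 35,100 kr + 232,800 kr = 1,316,600 kr
  Exemption: 25% × (1,316,600 kr − 534,000 kr) = 195,650 kr ≥ 76,000 kr, so the exemption is fully phased out
  Base: 1,316,600 kr − 0 kr = 1,316,600 kr
  1,316,600 kr × 10% = 131,660 kr

Regular tax:
  624,000 kr × 14% = 87,360 kr
  265,600 kr × 23% = 61,088 kr
  → 148,448 kr

148,448 kr > 131,660 kr, so the regular tax governs.

148,448 kr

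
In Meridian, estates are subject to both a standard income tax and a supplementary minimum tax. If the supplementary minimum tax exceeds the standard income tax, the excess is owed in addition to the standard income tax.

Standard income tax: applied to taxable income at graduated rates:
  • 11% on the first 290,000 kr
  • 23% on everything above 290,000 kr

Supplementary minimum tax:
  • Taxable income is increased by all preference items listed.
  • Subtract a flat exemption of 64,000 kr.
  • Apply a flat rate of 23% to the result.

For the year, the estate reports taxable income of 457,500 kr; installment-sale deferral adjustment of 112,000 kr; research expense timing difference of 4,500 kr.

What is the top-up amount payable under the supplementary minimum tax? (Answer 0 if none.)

Supplementary minimum tax:
  Adjusted income: 457,500 kr + 112,000 kr + 4,500 kr = 574,000 kr
  Less exemption 64,000 kr → base 510,000 kr
  510,000 kr × 23% = 117,300 kr

Standard income tax:
  290,000 kr × 11% = 31,900 kr
  167,500 kr × 23% = 38,525 kr
  → 70,425 kr

Excess of supplementary minimum tax over standard income tax: 117,300 kr − 70,425 kr = 46,875 kr.

46,875 kr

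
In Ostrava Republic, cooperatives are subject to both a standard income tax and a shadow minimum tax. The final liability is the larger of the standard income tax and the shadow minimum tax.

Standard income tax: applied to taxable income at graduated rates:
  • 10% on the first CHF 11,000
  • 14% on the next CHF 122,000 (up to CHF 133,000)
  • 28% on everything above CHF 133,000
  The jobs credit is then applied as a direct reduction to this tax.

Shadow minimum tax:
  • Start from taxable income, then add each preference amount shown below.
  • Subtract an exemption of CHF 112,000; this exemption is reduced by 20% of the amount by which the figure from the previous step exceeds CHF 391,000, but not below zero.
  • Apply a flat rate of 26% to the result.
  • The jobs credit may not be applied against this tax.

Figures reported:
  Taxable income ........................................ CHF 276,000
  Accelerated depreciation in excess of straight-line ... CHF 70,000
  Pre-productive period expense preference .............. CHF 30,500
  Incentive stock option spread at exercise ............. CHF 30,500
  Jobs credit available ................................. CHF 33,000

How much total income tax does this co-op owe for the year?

Standard income tax:
  CHF 11,000 × 10% = CHF 1,100
  CHF 122,000 × 14% = CHF 17,080
  CHF 143,000 × 28% = CHF 40,040
  → CHF 58,220
  Less jobs credit CHF 33,000 → CHF 25,220

Shadow minimum tax:
  Adjusted income: CHF 276,000 + CHF 70,000 + CHF 30,500 + CHF 30,500 = CHF 407,000
  Exemption: CHF 112,000 − 20% × (CHF 407,000 − CHF 391,000) = CHF 112,000 − CHF 3,200 = CHF 108,800
  Base: CHF 407,000 − CHF 108,800 = CHF 298,200
  CHF 298,200 × 26% = CHF 77,532

CHF 77,532 > CHF 25,220, so the shadow minimum tax is the binding amount.

CHF 77,532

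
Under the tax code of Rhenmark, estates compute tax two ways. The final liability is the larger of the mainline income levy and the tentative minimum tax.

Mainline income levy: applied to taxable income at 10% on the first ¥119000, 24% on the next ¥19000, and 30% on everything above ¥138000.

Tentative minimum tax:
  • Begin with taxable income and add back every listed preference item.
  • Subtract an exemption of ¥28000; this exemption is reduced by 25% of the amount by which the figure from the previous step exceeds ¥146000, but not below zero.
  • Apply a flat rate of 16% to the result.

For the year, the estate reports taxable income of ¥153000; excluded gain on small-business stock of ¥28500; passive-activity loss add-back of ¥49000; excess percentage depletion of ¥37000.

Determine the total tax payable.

Tentative minimum tax:
  Adjusted income: ¥153000 + ¥28500 + ¥49000 + ¥37000 = ¥267500
  Exemption: 25% × (¥267500 − ¥146000) = ¥30375 ≥ ¥28000, so the exemption is fully phased out
  Base: ¥267500 − ¥0 = ¥267500
  ¥267500 × 16% = ¥42800

Mainline income levy:
  ¥119000 × 10% = ¥11900
  ¥19000 × 24% = ¥4560
  ¥15000 × 30% = ¥4500
  → ¥20960

¥42800 > ¥20960, so the tentative minimum tax is the binding amount.

¥42800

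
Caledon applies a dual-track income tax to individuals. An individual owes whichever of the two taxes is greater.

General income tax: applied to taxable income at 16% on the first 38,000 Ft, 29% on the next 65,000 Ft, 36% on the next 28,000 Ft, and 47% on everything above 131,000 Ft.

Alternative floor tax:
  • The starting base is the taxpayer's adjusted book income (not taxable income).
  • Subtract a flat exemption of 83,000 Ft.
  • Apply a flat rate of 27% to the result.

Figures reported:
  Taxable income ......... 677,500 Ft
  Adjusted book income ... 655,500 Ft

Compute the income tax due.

291,865 Ft

General income tax:
  38,000 Ft × 16% = 6,080 Ft
  65,000 Ft × 29% = 18,850 Ft
  28,000 Ft × 36% = 10,080 Ft
  546,500 Ft × 47% = 256,855 Ft
  → 291,865 Ft

Alternative floor tax:
  Base (adjusted book income): 655,500 Ft
  Less exemption 83,000 Ft → base 572,500 Ft
  572,500 Ft × 27% = 154,575 Ft

291,865 Ft > 154,575 Ft, so the general income tax governs.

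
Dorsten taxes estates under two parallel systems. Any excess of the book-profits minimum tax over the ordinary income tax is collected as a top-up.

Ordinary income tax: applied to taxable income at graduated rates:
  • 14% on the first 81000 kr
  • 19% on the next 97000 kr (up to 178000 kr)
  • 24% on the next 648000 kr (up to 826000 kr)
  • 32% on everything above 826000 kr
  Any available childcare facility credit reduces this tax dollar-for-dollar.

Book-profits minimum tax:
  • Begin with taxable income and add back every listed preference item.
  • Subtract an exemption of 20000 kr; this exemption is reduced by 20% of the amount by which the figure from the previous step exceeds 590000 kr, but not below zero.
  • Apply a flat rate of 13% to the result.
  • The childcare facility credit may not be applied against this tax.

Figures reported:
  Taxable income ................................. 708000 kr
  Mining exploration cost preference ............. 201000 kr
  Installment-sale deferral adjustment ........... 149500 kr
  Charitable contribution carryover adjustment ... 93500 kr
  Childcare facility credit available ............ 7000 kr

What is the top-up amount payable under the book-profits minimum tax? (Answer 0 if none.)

0 kr

Book-profits minimum tax:
  Adjusted income: 708000 kr + 201000 kr + 149500 kr + 93500 kr = 1152000 kr
  Exemption: 20% × (1152000 kr − 590000 kr) = 112400 kr ≥ 20000 kr, so the exemption is fully phased out
  Base: 1152000 kr − 0 kr = 1152000 kr
  1152000 kr × 13% = 149760 kr

Ordinary income tax:
  81000 kr × 14% = 11340 kr
  97000 kr × 19% = 18430 kr
  530000 kr × 24% = 127200 kr
  → 156970 kr
  Less childcare facility credit 7000 kr → 149970 kr

149760 kr ≤ 149970 kr, so no add-on is due.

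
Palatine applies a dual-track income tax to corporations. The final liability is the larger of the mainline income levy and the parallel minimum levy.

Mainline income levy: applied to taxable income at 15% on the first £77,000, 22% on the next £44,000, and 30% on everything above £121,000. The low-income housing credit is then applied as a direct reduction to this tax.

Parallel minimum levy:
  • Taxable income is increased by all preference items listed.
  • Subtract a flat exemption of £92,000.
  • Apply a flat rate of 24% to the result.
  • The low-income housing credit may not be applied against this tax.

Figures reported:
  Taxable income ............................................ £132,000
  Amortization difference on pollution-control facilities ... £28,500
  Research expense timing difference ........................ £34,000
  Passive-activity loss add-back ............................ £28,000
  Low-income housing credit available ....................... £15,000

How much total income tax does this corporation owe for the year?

£31,320

Parallel minimum levy:
  Adjusted income: £132,000 + £28,500 + £34,000 + £28,000 = £222,500
  Less exemption £92,000 → base £130,500
  £130,500 × 24% = £31,320

Mainline income levy:
  £77,000 × 15% = £11,550
  £44,000 × 22% = £9,680
  £11,000 × 30% = £3,300
  → £24,530
  Less low-income housing credit £15,000 → £9,530

£31,320 > £9,530, so the parallel minimum levy is the binding amount.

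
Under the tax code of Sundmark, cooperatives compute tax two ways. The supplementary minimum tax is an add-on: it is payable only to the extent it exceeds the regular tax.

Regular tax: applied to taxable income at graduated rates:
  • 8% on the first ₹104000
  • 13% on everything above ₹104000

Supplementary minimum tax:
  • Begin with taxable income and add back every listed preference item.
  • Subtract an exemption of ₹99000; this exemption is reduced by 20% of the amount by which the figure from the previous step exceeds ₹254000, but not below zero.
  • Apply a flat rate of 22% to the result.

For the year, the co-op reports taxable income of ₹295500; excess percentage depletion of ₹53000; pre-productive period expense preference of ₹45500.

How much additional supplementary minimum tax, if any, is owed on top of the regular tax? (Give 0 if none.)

Regular tax:
  ₹104000 × 8% = ₹8320
  ₹191500 × 13% = ₹24895
  → ₹33215

Supplementary minimum tax:
  Adjusted income: ₹295500 + ₹53000 + ₹45500 = ₹394000
  Exemption: ₹99000 − 20% × (₹394000 − ₹254000) = ₹99000 − ₹28000 = ₹71000
  Base: ₹394000 − ₹71000 = ₹323000
  ₹323000 × 22% = ₹71060

Excess of supplementary minimum tax over regular tax: ₹71060 − ₹33215 = ₹37845.

₹37845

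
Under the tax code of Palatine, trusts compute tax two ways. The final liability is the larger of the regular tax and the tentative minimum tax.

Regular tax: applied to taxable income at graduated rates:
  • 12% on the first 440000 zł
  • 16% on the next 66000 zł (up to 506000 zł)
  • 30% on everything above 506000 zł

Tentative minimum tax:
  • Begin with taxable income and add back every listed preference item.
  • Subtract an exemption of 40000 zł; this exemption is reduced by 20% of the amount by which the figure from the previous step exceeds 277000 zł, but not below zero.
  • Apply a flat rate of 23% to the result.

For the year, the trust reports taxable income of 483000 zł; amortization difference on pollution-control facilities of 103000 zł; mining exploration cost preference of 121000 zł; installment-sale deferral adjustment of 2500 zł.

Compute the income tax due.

Tentative minimum tax:
  Adjusted income: 483000 zł + 103000 zł + 121000 zł + 2500 zł = 709500 zł
  Exemption: 20% × (709500 zł − 277000 zł) = 86500 zł ≥ 40000 zł, so the exemption is fully phased out
  Base: 709500 zł − 0 zł = 709500 zł
  709500 zł × 23% = 163185 zł

Regular tax:
  440000 zł × 12% = 52800 zł
  43000 zł × 16% = 6880 zł
  → 59680 zł

163185 zł > 59680 zł, so the tentative minimum tax is the binding amount.

163185 zł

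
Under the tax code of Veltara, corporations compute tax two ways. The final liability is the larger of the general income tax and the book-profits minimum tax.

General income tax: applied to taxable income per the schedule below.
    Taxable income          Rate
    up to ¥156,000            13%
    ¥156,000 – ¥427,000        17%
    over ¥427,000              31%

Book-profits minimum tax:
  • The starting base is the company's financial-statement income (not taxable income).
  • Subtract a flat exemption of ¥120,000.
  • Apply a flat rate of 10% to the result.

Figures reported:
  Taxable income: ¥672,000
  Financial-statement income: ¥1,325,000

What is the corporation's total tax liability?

General income tax:
  ¥156,000 × 13% = ¥20,280
  ¥271,000 × 17% = ¥46,070
  ¥245,000 × 31% = ¥75,950
  → ¥142,300

Book-profits minimum tax:
  Base (financial-statement income): ¥1,325,000
  Less exemption ¥120,000 → base ¥1,205,000
  ¥1,205,000 × 10% = ¥120,500

¥142,300 > ¥120,500, so the general income tax governs.

¥142,300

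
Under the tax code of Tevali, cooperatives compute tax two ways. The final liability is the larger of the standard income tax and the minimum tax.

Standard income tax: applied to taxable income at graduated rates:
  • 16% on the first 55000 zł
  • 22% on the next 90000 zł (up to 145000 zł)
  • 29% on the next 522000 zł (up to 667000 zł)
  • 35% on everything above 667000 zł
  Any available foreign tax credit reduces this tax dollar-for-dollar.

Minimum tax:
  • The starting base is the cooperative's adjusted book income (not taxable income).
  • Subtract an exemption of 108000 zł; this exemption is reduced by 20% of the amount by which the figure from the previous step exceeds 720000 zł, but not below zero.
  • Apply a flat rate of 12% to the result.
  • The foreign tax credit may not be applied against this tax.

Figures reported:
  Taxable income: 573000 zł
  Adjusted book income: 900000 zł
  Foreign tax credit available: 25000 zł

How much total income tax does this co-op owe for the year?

127720 zł

Standard income tax:
  55000 zł × 16% = 8800 zł
  90000 zł × 22% = 19800 zł
  428000 zł × 29% = 124120 zł
  → 152720 zł
  Less foreign tax credit 25000 zł → 127720 zł

Minimum tax:
  Base (adjusted book income): 900000 zł
  Exemption: 108000 zł − 20% × (900000 zł − 720000 zł) = 108000 zł − 36000 zł = 72000 zł
  Base: 900000 zł − 72000 zł = 828000 zł
  828000 zł × 12% = 99360 zł

127720 zł > 99360 zł, so the standard income tax governs.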